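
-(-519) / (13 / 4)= 2076/13 = 159.69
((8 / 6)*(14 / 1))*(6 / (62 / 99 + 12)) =5544/625 = 8.87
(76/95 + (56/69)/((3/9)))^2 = 138384/13225 = 10.46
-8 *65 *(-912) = 474240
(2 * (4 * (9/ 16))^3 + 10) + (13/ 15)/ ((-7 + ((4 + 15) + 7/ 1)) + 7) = 32.81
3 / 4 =0.75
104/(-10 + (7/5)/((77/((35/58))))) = -66352/6373 = -10.41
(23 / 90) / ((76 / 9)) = 23/760 = 0.03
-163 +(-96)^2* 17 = 156509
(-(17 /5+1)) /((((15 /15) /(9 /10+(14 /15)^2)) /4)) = -35068/1125 = -31.17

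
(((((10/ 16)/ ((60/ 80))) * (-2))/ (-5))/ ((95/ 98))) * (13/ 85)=1274/24225 = 0.05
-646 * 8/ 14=-2584/7 = -369.14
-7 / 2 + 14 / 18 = -49/18 = -2.72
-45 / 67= -0.67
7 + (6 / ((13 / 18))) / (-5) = 347/65 = 5.34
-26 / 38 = -13/19 = -0.68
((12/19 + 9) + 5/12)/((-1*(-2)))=2291/456 = 5.02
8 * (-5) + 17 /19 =-743/19 = -39.11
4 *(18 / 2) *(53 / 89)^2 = 101124/7921 = 12.77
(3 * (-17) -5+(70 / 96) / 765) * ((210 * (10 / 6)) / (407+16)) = -71969975/1553256 = -46.33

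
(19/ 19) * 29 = 29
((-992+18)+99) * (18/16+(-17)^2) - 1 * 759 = -2036947/8 = -254618.38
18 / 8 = 9/4 = 2.25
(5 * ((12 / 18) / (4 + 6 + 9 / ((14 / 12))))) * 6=35/31 = 1.13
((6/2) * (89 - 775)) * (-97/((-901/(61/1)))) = -12177186/901 = -13515.19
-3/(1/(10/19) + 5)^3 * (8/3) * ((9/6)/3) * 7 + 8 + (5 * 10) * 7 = 117578222/328509 = 357.91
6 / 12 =1/2 = 0.50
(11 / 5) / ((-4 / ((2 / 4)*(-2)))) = 11/20 = 0.55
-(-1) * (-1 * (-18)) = 18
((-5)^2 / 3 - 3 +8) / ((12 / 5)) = 50/9 = 5.56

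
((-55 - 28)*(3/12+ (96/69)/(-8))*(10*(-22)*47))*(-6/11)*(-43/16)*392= 863037735/23 = 37523379.78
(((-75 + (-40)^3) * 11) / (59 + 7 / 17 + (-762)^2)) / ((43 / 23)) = -275586575/424494194 = -0.65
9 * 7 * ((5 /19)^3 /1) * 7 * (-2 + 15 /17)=-8.98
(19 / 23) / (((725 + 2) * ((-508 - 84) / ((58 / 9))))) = -551/44544744 = 0.00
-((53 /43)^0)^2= -1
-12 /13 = -0.92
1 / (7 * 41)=1/287 = 0.00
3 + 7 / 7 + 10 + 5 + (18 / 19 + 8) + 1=550/19 = 28.95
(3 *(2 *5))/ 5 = 6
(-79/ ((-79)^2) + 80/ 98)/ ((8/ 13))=40443/30968 = 1.31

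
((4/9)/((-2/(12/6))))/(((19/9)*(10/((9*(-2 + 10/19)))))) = 504/1805 = 0.28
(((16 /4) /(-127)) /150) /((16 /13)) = -13/76200 = 0.00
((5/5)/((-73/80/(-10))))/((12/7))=1400/219 = 6.39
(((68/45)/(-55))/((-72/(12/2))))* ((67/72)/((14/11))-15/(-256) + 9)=2684113/119750400 = 0.02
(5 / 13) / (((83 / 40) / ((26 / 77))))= 400/6391 = 0.06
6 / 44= 3/22 = 0.14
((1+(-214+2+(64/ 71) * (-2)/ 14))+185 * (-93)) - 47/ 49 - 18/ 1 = -60656671/3479 = -17435.09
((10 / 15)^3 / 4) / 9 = 2/243 = 0.01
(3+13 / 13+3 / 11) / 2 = 47/22 = 2.14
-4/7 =-0.57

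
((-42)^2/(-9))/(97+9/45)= -490/243 = -2.02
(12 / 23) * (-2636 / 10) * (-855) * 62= 7290488.35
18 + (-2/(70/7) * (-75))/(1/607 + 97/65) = 550939/19648 = 28.04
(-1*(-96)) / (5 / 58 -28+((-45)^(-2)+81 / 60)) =-22550400/6239719 = -3.61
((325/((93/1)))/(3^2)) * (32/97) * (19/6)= 98800/243567 = 0.41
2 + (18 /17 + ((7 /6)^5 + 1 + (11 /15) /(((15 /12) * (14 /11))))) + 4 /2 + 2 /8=206610113/23133600 = 8.93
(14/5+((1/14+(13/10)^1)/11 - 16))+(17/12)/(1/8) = -2012/1155 = -1.74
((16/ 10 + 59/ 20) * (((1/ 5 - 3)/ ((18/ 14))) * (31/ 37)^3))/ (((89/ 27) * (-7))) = 0.25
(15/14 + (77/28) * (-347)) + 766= -187.18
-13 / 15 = -0.87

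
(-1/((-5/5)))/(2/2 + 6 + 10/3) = 3/31 = 0.10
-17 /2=-8.50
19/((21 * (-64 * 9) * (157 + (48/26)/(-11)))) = -2717/271276992 = 0.00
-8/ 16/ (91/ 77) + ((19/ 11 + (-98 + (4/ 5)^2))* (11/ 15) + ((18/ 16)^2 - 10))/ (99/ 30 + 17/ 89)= -171610529/7456800 = -23.01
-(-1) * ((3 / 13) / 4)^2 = 9/2704 = 0.00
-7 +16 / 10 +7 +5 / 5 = 13/5 = 2.60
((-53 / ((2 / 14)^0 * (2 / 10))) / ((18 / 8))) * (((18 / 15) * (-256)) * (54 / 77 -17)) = -136222720/231 = -589708.74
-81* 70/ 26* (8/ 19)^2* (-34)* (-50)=-308448000/4693 = -65725.12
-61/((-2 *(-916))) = -61/1832 = -0.03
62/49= 1.27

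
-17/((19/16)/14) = -3808/19 = -200.42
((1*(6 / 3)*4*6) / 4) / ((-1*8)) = -3/2 = -1.50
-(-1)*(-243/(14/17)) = -4131/14 = -295.07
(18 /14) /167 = 9/1169 = 0.01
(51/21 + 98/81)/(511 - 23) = 2063/276696 = 0.01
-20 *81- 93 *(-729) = 66177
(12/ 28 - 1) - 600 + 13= -4113/7 = -587.57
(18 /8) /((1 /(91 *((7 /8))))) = 179.16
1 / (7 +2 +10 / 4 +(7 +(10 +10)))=2/77 = 0.03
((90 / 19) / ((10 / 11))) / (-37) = -99/703 = -0.14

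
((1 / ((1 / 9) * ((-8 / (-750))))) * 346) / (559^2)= 583875/624962 = 0.93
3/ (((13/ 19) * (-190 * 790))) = -3/102700 = 0.00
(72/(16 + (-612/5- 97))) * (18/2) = -360/113 = -3.19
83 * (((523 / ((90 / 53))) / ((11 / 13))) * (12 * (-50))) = -598176020/33 = -18126546.06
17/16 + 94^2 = 141393/16 = 8837.06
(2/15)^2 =4/225 = 0.02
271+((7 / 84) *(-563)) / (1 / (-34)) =11197/6 = 1866.17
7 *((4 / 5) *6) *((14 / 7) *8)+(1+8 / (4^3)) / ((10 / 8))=1077/2 = 538.50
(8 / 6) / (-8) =-1/6 = -0.17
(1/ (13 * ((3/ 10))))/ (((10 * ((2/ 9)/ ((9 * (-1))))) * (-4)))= 27/104 = 0.26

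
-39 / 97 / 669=-13/21631 = 0.00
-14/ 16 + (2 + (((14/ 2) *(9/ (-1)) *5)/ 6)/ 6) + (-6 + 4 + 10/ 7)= -459/56 = -8.20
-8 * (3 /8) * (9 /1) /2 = -27/2 = -13.50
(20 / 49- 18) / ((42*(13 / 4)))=-1724/13377 = -0.13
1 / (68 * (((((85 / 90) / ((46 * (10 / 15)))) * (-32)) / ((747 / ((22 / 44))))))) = -51543/2312 = -22.29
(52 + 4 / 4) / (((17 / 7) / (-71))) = -26341/17 = -1549.47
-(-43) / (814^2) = 43/662596 = 0.00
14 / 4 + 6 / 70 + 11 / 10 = 164/35 = 4.69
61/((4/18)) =549/2 = 274.50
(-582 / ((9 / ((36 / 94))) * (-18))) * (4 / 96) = 97/1692 = 0.06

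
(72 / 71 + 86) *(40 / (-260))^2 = 24712/11999 = 2.06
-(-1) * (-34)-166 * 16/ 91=-5750/91 = -63.19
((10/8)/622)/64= 5/159232 = 0.00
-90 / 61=-1.48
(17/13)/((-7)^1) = -17/91 = -0.19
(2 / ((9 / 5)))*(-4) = -40/9 = -4.44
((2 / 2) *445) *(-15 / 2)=-6675/2 = -3337.50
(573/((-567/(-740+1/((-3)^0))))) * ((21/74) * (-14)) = -988043/333 = -2967.10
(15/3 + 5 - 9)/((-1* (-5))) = 1/5 = 0.20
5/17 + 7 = 124/17 = 7.29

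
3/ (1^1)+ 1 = 4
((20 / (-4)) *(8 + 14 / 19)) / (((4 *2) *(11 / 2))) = -415/418 = -0.99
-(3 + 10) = -13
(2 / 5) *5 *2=4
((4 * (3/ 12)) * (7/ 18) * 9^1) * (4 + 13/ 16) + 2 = 603/32 = 18.84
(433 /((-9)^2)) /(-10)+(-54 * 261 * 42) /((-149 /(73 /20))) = 350005949/24138 = 14500.21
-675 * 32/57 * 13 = -4926.32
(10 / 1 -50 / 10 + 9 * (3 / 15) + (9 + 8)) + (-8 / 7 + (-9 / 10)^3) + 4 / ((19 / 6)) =3084443/133000 = 23.19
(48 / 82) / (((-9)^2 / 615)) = 40/9 = 4.44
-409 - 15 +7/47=-19921/47 = -423.85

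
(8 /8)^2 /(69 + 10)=1/79 = 0.01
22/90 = 11/45 = 0.24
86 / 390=43/195 = 0.22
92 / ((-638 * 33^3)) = -46/11463903 = 0.00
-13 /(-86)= 13/86 = 0.15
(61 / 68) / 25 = 61/1700 = 0.04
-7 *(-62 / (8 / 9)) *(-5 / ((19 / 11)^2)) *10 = -8182.58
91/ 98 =13/14 = 0.93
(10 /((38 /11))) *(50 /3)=2750/57 = 48.25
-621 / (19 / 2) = -1242/19 = -65.37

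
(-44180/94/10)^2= 2209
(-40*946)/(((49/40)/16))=-24217600/49 = -494236.73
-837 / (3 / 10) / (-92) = 1395/46 = 30.33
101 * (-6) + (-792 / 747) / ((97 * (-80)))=-48789049/80510 = -606.00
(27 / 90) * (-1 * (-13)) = 39/10 = 3.90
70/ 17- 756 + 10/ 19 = -242688/323 = -751.36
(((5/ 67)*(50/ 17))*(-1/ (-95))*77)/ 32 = 1925/346256 = 0.01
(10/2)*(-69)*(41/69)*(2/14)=-205/7 = -29.29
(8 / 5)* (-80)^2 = 10240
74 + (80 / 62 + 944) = 1019.29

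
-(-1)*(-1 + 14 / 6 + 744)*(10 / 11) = 22360/33 = 677.58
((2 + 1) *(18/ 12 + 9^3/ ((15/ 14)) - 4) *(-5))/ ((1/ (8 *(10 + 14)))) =-1952352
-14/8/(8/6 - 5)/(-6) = -7/88 = -0.08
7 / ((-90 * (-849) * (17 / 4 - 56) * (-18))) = 7/71175915 = 0.00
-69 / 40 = -1.72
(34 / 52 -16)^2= 159201/676 = 235.50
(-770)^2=592900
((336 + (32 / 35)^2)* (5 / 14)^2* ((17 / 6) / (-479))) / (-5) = 0.05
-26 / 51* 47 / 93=-1222/4743 = -0.26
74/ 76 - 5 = -153/38 = -4.03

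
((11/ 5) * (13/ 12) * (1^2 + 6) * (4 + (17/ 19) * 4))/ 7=1716/95 = 18.06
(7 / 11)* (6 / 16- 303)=-192.58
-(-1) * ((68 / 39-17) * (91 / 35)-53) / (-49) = 278/147 = 1.89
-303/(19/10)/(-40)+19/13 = 5383/988 = 5.45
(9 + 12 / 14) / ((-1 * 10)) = -69/70 = -0.99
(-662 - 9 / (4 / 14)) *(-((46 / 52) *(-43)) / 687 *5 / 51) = -6858715/1821924 = -3.76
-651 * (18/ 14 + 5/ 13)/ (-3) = 4712/13 = 362.46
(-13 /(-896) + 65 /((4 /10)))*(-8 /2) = -145613/224 = -650.06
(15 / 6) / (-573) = -5/1146 = 0.00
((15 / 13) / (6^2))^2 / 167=25/4064112 = 0.00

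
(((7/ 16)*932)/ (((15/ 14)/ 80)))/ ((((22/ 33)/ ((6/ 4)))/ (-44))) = -3014088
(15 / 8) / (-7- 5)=-5/32 = -0.16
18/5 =3.60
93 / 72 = 31/24 = 1.29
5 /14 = 0.36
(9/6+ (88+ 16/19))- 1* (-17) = 4079/38 = 107.34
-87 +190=103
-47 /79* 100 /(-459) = 4700/36261 = 0.13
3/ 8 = 0.38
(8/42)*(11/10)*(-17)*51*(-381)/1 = 2422398/35 = 69211.37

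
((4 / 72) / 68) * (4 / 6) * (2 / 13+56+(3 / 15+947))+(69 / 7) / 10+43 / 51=2.38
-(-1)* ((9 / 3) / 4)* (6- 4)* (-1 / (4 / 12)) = -9/2 = -4.50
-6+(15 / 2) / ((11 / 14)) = 39/11 = 3.55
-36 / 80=-9/20 = -0.45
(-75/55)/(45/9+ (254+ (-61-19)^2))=-15/73249 = 0.00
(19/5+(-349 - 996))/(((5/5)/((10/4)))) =-3353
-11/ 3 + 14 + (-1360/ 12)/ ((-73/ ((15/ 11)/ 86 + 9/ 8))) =2507743/207174 = 12.10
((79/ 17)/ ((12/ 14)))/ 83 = 553/8466 = 0.07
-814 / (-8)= 407/4 = 101.75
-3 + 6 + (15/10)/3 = 7/2 = 3.50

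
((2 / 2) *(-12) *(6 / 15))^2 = 576/25 = 23.04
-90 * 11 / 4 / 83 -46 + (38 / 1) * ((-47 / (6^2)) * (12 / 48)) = -366835/5976 = -61.38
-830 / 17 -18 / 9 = -864/17 = -50.82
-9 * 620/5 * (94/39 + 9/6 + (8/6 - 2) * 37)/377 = 301134/4901 = 61.44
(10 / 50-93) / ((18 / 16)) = -3712/45 = -82.49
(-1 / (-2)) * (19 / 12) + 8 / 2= 115/24 = 4.79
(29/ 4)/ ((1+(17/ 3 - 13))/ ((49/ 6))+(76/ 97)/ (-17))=-2343229/265544 = -8.82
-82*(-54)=4428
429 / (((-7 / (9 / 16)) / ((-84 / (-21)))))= -3861/28 = -137.89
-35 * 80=-2800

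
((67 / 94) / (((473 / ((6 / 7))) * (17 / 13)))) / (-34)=-2613/89946626 = 0.00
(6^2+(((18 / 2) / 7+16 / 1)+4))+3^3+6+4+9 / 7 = 669/7 = 95.57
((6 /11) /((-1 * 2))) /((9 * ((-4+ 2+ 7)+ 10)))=-1/495 = 0.00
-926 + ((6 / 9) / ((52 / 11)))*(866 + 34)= -10388/13 = -799.08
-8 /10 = -4/5 = -0.80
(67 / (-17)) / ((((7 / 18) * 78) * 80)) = -201/123760 = 0.00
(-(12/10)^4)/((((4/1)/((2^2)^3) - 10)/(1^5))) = 0.21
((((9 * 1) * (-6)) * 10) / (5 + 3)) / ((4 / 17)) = -2295/8 = -286.88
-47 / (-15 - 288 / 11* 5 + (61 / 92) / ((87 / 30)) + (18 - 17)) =689678/2123041 = 0.32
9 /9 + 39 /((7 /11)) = 436/7 = 62.29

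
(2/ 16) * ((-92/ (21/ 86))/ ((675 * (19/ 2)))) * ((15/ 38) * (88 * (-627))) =957352/5985 = 159.96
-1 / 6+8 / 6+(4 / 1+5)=61/6 = 10.17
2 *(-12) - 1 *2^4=-40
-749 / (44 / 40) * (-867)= 6493830/11 = 590348.18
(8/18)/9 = 4/81 = 0.05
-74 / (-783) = 74/783 = 0.09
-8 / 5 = -1.60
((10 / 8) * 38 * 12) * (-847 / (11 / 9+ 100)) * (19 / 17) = -82557090/15487 = -5330.73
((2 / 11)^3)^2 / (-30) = -32/26573415 = 0.00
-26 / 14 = -1.86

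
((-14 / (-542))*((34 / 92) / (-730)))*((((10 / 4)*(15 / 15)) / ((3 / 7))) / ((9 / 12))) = -833/8190162 = 0.00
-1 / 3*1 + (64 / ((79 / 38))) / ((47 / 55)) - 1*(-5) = 453262/11139 = 40.69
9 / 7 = 1.29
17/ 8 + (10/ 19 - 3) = -0.35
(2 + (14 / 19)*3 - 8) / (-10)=36/95 = 0.38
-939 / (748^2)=-939/559504 = 0.00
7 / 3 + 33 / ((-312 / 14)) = 133/156 = 0.85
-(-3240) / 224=405/28 = 14.46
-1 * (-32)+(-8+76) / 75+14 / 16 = 20269/600 = 33.78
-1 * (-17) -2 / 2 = 16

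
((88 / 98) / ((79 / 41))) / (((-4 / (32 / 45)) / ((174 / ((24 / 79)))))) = -47.45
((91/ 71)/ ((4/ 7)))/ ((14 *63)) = 13/5112 = 0.00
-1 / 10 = -0.10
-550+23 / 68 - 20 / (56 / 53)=-270649/476 = -568.59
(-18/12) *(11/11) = -3/2 = -1.50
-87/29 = -3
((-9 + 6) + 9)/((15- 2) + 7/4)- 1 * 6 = -330/59 = -5.59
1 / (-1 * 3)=-1/3 = -0.33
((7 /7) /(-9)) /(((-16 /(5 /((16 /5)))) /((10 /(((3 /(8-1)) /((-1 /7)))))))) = -125/3456 = -0.04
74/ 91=0.81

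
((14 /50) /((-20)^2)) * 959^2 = 6437767/10000 = 643.78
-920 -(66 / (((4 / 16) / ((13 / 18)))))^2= -335464/9 = -37273.78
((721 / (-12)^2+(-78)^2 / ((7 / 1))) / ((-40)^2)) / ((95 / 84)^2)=6168001/14440000 = 0.43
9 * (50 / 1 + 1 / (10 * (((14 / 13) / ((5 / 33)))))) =138639/308 = 450.13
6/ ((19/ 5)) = 30/19 = 1.58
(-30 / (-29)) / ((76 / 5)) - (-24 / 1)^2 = -634677/1102 = -575.93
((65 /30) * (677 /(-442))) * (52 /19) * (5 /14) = -3.24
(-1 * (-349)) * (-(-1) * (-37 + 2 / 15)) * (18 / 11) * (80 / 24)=-771988/11 = -70180.73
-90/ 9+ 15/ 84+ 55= 1265/28 = 45.18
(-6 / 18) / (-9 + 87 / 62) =62/1413 = 0.04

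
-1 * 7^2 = -49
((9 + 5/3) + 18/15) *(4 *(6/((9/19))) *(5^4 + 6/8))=16930292/45 = 376228.71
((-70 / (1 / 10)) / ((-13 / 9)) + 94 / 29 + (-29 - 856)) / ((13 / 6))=-898338/4901 = -183.30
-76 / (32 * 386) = -19/3088 = -0.01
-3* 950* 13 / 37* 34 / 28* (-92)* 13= 376650300/259 = 1454248.26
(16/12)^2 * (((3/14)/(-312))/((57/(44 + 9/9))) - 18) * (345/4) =-19088735/6916 = -2760.08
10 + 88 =98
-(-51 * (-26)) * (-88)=116688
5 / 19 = 0.26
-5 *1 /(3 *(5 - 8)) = 5/9 = 0.56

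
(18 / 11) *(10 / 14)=90/77 = 1.17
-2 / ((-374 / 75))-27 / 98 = 2301/18326 = 0.13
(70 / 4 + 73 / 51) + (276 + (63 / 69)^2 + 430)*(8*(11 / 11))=306136139/53958 = 5673.60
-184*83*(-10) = 152720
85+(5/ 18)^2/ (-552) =15202055/178848 = 85.00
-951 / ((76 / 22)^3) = -1265781/54872 = -23.07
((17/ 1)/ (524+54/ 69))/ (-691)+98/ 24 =12019807/2943660 = 4.08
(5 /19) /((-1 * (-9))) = 5/171 = 0.03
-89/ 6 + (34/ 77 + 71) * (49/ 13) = 218315/858 = 254.45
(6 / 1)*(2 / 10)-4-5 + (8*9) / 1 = 321/5 = 64.20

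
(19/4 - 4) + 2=11/4 = 2.75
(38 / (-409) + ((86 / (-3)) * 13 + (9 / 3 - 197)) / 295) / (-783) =145786/56683719 = 0.00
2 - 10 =-8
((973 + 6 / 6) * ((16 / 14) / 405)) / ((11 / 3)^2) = 7792/38115 = 0.20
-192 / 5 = -38.40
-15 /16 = -0.94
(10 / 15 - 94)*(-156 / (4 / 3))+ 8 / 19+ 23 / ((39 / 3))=2697781/247 = 10922.19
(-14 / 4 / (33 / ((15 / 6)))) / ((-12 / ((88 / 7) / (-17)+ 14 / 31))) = -295/46376 = -0.01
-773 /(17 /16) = -12368/17 = -727.53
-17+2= -15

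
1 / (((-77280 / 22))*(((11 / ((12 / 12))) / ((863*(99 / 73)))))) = -28479/940240 = -0.03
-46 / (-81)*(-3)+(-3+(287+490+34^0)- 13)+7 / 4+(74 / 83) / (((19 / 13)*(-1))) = 761.44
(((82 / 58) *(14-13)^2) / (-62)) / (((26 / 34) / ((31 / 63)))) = -697/47502 = -0.01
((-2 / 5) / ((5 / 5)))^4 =16/625 = 0.03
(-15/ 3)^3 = -125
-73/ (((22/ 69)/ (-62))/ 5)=780735/11 = 70975.91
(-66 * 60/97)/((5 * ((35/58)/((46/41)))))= -2113056/139195 = -15.18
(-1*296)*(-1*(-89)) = -26344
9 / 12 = 3/4 = 0.75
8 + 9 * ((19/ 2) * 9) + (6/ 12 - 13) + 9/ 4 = 3069/4 = 767.25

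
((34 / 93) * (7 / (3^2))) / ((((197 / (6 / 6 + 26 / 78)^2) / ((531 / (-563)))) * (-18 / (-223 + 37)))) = -224672/8983791 = -0.03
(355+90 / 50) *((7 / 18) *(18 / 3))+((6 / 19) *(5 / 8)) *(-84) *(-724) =3658172/285 = 12835.69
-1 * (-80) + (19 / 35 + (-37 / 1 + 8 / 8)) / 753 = 2107159/26355 = 79.95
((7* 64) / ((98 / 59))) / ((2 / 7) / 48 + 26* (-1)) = -45312/4367 = -10.38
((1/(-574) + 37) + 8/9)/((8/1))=4.74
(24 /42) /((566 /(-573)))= -1146/1981 = -0.58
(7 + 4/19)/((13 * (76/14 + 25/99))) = 94941/972439 = 0.10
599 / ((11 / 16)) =9584/11 = 871.27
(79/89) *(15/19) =1185/1691 = 0.70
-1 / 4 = -0.25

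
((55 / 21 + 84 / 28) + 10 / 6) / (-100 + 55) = -17/105 = -0.16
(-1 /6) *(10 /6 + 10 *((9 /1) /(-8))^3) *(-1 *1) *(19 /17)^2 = -3485455/1331712 = -2.62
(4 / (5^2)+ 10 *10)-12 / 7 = 17228/175 = 98.45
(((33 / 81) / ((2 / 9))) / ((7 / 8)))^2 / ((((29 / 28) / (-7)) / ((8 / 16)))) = -14.84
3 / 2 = 1.50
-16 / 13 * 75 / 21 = -400/91 = -4.40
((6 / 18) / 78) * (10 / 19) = 5/2223 = 0.00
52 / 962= 2/37 = 0.05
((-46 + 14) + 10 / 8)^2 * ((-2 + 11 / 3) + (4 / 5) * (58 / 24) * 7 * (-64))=-65392581/80 = -817407.26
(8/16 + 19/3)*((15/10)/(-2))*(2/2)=-5.12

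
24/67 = 0.36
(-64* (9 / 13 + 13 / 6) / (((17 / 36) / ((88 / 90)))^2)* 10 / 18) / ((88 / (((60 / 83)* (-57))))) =190902272/935493 = 204.07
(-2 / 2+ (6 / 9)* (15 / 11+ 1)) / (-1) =-19/33 = -0.58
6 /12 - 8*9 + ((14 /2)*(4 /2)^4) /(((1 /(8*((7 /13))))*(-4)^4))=-69.62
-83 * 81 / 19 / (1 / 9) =-60507/19 = -3184.58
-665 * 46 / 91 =-4370/13 = -336.15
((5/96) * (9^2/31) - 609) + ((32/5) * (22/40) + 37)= -568.34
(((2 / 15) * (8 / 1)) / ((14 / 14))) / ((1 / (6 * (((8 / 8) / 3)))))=32/15 = 2.13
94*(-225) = -21150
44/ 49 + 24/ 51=1.37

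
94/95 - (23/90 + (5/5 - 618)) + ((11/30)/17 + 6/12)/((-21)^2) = 377108747/610470 = 617.74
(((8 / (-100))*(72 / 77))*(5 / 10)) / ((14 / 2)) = -72/13475 = -0.01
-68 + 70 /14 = -63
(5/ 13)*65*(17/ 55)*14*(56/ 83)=66640/913 = 72.99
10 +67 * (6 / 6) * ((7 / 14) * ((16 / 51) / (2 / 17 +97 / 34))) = 13.54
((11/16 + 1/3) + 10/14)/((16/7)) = 583/768 = 0.76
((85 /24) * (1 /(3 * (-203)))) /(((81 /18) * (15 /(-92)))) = 0.01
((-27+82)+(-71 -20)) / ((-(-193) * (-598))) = 18/57707 = 0.00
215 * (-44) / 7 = -1351.43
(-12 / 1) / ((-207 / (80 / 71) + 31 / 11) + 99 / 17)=179520/2619059 = 0.07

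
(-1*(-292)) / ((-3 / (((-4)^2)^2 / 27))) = -74752/81 = -922.86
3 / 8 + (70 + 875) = 945.38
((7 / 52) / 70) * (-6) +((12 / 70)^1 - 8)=-14269/1820 = -7.84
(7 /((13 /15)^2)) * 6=9450/169 = 55.92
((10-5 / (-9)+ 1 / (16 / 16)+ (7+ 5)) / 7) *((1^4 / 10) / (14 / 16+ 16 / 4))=0.07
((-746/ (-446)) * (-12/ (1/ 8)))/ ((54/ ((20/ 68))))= -29840/34119 = -0.87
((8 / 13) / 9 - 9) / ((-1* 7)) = 1045/819 = 1.28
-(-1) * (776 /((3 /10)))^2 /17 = 60217600/153 = 393579.08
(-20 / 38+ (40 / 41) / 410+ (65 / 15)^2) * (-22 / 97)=-115435870/27882747 = -4.14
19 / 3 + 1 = 22/3 = 7.33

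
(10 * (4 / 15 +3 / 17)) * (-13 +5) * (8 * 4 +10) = -25312/17 = -1488.94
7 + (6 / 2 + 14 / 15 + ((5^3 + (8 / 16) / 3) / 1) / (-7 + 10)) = 4739/90 = 52.66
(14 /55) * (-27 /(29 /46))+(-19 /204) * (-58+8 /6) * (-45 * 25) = -18975401/3190 = -5948.40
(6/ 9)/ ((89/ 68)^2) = 9248/23763 = 0.39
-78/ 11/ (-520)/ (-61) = -3/13420 = 0.00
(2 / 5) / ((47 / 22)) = 44/235 = 0.19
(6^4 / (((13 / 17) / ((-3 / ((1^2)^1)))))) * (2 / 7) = -132192/91 = -1452.66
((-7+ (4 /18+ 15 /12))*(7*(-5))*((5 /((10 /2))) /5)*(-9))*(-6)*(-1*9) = -37611/2 = -18805.50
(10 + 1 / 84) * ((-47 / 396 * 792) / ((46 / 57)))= -751013/644 = -1166.17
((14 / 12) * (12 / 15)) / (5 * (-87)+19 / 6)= -28/12955 = 0.00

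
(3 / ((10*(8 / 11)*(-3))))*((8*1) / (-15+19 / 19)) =11/140 = 0.08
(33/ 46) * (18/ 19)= 297/437 = 0.68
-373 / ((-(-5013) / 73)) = -27229/5013 = -5.43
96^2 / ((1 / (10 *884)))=81469440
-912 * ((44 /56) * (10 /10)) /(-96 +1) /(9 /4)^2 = 1408/945 = 1.49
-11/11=-1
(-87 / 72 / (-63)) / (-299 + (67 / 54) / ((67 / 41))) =-29/450940 = 0.00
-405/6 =-135/2 = -67.50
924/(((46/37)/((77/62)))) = 658119/713 = 923.03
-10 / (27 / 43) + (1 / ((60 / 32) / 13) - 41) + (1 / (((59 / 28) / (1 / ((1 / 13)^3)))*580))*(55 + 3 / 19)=215760943/4388715 = 49.16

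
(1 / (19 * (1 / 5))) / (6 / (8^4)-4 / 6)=-0.40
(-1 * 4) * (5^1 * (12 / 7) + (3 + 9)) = -576/7 = -82.29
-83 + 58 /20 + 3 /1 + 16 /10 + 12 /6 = -147/2 = -73.50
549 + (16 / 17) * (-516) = 1077/17 = 63.35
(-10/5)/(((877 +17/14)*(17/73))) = -2044/209015 = -0.01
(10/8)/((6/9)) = 15/8 = 1.88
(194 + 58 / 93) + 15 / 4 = 73795/372 = 198.37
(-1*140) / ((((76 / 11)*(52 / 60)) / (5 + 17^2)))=-6873.89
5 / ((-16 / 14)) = -35/8 = -4.38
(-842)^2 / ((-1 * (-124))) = 177241/31 = 5717.45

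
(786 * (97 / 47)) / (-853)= -1.90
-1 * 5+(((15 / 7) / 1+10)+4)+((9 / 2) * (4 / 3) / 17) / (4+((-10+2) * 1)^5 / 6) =10854573/974134 = 11.14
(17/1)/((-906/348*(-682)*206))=493/10607146 = 0.00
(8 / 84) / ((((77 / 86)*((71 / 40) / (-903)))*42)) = -147920/114807 = -1.29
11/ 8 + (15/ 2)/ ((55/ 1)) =133/88 = 1.51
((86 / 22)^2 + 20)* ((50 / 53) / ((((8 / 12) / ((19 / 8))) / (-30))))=-91249875/25652 = -3557.22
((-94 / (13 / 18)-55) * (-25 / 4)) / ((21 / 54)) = 541575/182 = 2975.69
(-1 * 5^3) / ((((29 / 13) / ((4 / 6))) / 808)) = -2626000/87 = -30183.91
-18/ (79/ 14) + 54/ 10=873/395 = 2.21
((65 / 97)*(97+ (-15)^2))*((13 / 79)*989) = 269097010/7663 = 35116.40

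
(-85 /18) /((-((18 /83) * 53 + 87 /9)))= 7055/31614 = 0.22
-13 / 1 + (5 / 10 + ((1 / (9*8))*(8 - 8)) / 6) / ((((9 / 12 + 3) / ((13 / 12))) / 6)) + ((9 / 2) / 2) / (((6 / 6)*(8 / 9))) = -4609/480 = -9.60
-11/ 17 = -0.65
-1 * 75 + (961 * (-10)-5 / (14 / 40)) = -67895/7 = -9699.29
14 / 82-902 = -36975/41 = -901.83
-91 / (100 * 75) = -91/7500 = -0.01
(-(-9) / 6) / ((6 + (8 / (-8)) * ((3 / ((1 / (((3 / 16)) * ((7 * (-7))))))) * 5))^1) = 0.01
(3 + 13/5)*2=56/5 = 11.20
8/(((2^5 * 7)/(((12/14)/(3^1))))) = 1/98 = 0.01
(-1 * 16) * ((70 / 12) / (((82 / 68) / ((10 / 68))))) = -1400/123 = -11.38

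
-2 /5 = -0.40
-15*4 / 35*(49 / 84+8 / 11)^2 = -29929/10164 = -2.94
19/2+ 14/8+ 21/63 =11.58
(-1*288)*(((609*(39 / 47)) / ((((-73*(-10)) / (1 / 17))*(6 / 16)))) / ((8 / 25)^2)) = -17813250/58327 = -305.40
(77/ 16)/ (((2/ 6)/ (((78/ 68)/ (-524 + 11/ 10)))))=-715/22576 = -0.03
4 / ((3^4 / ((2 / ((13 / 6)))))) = 16/351 = 0.05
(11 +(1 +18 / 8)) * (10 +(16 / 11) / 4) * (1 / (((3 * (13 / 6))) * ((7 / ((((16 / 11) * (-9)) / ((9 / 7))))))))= -51984/1573 = -33.05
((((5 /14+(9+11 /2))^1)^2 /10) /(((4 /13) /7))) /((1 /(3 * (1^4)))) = 52728/35 = 1506.51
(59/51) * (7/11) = 413/561 = 0.74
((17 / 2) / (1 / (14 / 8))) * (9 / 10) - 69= -4449/80 = -55.61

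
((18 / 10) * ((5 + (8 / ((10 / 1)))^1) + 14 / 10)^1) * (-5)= -324/5 = -64.80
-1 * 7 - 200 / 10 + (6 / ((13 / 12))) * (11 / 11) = -21.46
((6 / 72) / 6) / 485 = 1/34920 = 0.00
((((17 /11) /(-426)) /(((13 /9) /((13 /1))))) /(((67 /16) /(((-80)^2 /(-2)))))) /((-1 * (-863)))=0.03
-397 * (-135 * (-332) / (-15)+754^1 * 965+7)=-287677713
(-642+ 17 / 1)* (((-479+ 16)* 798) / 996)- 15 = 38484385/166 = 231833.64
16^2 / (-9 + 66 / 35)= -8960/249 = -35.98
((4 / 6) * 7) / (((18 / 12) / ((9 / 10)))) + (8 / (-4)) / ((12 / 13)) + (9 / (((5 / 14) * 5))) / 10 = 853/750 = 1.14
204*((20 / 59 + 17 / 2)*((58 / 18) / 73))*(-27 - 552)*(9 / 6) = -297721221/4307 = -69124.96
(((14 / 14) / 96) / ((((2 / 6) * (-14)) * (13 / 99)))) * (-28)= 99/208 = 0.48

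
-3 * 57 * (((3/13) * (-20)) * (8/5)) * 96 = 1575936/13 = 121225.85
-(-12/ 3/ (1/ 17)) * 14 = 952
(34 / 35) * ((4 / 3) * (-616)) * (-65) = 155584/3 = 51861.33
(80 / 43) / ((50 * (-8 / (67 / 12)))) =-67/2580 = -0.03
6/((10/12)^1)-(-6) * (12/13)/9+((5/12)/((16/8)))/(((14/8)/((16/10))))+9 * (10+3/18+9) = 492781/2730 = 180.51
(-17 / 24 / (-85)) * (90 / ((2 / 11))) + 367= 2969/8 = 371.12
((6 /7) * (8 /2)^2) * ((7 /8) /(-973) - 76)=-1014156/973 = -1042.30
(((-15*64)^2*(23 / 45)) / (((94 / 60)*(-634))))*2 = -14131200/14899 = -948.47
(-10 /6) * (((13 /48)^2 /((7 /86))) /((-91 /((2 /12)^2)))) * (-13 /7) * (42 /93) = -36335/94493952 = 0.00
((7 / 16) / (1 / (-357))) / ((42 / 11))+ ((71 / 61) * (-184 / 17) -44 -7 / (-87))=-281262911/2887008 = -97.42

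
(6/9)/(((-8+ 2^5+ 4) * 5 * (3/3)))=1/210 = 0.00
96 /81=32/27 = 1.19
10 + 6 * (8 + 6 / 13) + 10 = 920/13 = 70.77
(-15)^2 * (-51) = -11475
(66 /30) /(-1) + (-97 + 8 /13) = -98.58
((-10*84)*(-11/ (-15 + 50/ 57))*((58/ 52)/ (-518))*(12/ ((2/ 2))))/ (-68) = -0.25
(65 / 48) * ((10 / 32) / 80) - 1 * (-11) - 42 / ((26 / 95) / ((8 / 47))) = -113489117/7507968 = -15.12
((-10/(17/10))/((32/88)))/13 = -275/221 = -1.24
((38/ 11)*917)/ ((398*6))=17423/13134 = 1.33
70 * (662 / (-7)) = -6620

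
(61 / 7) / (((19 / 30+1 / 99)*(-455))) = -12078/405769 = -0.03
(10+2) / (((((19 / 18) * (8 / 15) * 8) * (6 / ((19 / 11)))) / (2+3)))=675/176 = 3.84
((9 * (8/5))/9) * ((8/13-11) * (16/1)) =-3456/13 = -265.85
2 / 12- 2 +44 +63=105.17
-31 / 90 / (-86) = 31/7740 = 0.00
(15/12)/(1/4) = 5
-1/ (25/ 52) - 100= -2552/25 = -102.08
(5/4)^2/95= 5/304 = 0.02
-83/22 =-3.77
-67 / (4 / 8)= -134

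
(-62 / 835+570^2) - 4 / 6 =813872644/2505 = 324899.26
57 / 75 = 19/25 = 0.76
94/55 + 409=22589/55 = 410.71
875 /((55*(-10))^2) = 7/2420 = 0.00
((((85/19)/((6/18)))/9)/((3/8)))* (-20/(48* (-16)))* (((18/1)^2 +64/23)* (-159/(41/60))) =-423244750/53751 = -7874.17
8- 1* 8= 0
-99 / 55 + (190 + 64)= 1261/5 = 252.20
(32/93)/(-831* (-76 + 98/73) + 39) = 2336/421457121 = 0.00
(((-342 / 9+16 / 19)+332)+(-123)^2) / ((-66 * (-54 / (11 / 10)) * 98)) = 293053/6032880 = 0.05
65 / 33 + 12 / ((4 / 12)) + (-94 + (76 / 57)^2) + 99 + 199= 24131/99 = 243.75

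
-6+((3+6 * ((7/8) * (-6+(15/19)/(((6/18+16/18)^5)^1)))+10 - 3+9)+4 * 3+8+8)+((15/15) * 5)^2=440876157/12239876 = 36.02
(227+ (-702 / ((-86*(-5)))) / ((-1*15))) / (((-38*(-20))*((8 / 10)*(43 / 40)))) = 122071/351310 = 0.35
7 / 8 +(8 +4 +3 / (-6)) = 99/8 = 12.38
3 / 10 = 0.30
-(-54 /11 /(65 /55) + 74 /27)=1.41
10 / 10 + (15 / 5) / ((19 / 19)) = 4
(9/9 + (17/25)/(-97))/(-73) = -2408/177025 = -0.01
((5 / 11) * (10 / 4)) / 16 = 25/352 = 0.07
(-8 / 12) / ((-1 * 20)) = 1/30 = 0.03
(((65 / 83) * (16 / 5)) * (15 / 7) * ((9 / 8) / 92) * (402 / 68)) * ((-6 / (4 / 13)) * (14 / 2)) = -13757445/259624 = -52.99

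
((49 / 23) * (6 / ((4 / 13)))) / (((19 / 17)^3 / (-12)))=-56332458/157757 = -357.08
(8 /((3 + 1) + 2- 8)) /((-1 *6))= 2/3 = 0.67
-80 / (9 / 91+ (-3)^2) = -1820/207 = -8.79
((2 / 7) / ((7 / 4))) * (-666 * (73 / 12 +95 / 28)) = -353424/343 = -1030.39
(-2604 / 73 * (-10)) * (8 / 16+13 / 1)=4815.62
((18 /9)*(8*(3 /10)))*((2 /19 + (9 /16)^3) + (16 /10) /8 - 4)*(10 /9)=-456147/24320 = -18.76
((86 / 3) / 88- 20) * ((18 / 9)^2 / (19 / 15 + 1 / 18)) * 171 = -1903230/187 = -10177.70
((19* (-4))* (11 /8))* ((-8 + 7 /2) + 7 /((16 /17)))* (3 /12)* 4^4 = -19646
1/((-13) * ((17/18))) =-18/221 = -0.08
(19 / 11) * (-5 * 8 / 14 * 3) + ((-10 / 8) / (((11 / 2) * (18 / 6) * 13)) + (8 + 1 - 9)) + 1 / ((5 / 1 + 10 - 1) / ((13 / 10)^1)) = -883973/60060 = -14.72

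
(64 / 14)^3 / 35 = 32768/12005 = 2.73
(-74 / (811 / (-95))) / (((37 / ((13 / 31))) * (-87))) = -2470/2187267 = 0.00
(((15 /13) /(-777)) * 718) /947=-3590/3188549 = 0.00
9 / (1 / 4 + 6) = 36/25 = 1.44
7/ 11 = 0.64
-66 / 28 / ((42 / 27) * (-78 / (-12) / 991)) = -294327/1274 = -231.03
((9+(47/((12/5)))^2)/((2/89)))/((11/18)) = 28581.64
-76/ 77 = -0.99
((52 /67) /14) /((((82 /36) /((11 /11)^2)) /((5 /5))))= 468/19229 = 0.02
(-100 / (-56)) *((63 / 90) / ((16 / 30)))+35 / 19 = 2545/608 = 4.19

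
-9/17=-0.53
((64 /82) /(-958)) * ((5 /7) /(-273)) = 80/37530129 = 0.00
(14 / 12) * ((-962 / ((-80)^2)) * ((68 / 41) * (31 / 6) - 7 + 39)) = -1680133/236160 = -7.11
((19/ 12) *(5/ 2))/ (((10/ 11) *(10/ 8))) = 209/60 = 3.48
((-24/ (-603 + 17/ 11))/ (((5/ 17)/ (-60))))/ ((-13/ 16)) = 107712/10751 = 10.02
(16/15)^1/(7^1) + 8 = 856/105 = 8.15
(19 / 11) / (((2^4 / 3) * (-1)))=-57/176 = -0.32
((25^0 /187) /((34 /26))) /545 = 13/1732555 = 0.00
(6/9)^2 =0.44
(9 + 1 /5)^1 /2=23/5 = 4.60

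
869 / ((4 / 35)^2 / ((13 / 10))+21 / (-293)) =-810955145/57509 = -14101.36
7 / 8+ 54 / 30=107/40 = 2.68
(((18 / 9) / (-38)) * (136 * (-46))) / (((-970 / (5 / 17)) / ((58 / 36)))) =-2668/16587 = -0.16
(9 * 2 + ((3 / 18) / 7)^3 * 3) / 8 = 444529/197568 = 2.25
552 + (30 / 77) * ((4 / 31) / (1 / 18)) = 1319784/2387 = 552.90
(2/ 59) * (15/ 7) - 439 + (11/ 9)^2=-14633464/33453 = -437.43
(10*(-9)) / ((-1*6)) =15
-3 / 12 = -1/4 = -0.25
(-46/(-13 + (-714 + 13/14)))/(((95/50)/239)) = 307832/38627 = 7.97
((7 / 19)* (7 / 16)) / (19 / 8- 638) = -49/193230 = 0.00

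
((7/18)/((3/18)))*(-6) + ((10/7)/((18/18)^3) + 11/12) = -979/84 = -11.65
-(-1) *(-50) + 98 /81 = -48.79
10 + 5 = 15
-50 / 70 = -5/7 = -0.71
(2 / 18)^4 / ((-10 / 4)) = -2/32805 = 0.00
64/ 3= 21.33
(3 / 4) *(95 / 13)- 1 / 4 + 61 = 861/13 = 66.23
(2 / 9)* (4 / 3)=0.30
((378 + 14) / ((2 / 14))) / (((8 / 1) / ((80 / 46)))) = 13720/23 = 596.52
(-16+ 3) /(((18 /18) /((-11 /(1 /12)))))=1716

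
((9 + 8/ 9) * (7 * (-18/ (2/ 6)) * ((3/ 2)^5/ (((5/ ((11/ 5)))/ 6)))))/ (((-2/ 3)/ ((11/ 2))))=494587863/800 = 618234.83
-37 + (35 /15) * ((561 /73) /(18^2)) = -873815/23652 = -36.94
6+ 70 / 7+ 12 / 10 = 86/5 = 17.20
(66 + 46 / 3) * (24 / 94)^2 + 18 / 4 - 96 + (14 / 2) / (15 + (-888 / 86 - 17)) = -50791502/585385 = -86.77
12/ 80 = 3/20 = 0.15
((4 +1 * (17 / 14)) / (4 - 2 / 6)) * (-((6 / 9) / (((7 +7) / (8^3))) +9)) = -51173/1078 = -47.47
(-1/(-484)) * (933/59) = 933/28556 = 0.03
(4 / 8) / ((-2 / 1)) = -1/4 = -0.25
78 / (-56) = -39/28 = -1.39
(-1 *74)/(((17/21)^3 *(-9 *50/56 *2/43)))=45839892/122825 = 373.21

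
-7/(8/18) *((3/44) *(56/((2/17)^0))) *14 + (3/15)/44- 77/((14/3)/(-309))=936451/220 = 4256.60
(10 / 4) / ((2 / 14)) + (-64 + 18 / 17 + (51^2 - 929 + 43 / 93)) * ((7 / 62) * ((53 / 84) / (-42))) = 729687431/49403088 = 14.77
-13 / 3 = -4.33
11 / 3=3.67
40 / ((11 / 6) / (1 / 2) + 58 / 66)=44/5 = 8.80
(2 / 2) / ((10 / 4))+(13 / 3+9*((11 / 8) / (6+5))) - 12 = -737/120 = -6.14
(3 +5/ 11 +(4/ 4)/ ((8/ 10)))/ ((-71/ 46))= -4761/1562 = -3.05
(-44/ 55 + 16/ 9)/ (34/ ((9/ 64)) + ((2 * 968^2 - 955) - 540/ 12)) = 11/21074510 = 0.00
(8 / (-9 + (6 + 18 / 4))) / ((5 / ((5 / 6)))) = 8/9 = 0.89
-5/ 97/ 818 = -5/79346 = 0.00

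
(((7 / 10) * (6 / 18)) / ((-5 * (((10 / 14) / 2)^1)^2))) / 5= -686/9375 = -0.07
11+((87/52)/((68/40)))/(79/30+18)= 1511314/136799 = 11.05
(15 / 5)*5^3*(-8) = -3000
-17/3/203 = -17/609 = -0.03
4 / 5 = 0.80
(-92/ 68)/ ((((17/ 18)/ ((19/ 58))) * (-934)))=3933/7827854 = 0.00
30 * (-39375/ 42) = -28125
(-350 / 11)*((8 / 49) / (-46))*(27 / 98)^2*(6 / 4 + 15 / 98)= 2952450/208356379 = 0.01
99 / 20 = 4.95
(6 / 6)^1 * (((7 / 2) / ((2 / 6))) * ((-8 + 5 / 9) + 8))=35/6 = 5.83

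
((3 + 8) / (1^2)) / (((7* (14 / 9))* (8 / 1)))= 99/784 = 0.13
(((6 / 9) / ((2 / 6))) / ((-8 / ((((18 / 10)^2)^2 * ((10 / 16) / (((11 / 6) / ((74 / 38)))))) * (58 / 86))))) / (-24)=7039953/143792000 = 0.05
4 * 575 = 2300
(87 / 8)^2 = 118.27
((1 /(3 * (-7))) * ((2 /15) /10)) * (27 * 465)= -279/35 = -7.97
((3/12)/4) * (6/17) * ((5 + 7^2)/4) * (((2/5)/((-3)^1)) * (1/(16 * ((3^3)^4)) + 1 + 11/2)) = -11053973/42830208 = -0.26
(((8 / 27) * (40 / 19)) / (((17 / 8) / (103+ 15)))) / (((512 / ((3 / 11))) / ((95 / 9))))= 2950/15147 = 0.19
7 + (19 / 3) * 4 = 32.33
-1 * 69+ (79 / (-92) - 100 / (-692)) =-1109571/15916 = -69.71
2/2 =1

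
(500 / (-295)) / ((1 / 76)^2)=-577600/59 = -9789.83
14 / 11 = 1.27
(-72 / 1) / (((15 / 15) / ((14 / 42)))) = -24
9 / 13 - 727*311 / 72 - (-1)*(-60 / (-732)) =-179250713/57096 = -3139.46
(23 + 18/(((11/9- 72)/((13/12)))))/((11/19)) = 42313/1078 = 39.25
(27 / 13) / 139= 27/1807 = 0.01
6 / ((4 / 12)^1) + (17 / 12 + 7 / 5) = 1249/60 = 20.82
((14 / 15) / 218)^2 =49/2673225 = 0.00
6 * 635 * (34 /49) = 2643.67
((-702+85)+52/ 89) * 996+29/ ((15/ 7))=-819605273/1335 = -613936.53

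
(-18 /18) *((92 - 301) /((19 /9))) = 99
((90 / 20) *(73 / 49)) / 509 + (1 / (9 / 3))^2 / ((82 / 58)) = 1689011/18406458 = 0.09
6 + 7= 13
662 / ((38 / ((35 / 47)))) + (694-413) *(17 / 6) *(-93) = -132218521/1786 = -74030.53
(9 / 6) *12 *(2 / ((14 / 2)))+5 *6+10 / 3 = 808/21 = 38.48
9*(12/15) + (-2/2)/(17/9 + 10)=3807/535 = 7.12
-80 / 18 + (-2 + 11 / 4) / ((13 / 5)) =-1945/468 = -4.16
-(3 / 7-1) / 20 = 1/35 = 0.03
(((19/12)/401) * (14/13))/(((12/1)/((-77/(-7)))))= 1463/375336 = 0.00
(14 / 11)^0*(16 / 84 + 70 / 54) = 281/189 = 1.49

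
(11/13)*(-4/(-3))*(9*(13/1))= 132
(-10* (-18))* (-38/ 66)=-103.64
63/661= 0.10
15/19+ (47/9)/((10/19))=18317/1710 = 10.71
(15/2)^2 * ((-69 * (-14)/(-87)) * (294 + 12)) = -5542425/29 = -191118.10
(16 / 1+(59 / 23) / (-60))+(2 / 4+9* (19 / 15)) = 38443/1380 = 27.86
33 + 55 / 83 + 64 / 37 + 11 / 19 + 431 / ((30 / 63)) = 549105709/583490 = 941.07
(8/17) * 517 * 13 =3162.82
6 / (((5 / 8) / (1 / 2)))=4.80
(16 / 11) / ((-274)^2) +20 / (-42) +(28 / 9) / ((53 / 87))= 354698046/76596289 = 4.63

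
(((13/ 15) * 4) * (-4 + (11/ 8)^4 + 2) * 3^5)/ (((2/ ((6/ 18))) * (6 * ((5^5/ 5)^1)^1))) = 754533/12800000 = 0.06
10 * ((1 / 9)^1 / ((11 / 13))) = 130/99 = 1.31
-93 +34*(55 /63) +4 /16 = -15893/252 = -63.07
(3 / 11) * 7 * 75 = 1575/11 = 143.18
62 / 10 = 31/5 = 6.20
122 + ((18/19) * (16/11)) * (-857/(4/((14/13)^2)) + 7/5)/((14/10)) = -121.19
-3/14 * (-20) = 30/7 = 4.29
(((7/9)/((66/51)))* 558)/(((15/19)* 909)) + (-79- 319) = -59623939/149985 = -397.53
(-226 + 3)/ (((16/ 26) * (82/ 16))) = -2899/41 = -70.71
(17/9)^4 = 83521/6561 = 12.73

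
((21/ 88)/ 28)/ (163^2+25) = 3/9361088 = 0.00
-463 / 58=-7.98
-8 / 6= -1.33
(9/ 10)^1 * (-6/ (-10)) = 27/50 = 0.54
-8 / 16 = -1/2 = -0.50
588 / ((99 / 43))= 8428/33 = 255.39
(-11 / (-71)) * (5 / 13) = 55/923 = 0.06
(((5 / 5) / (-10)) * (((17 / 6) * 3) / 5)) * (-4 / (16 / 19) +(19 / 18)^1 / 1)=2261/3600 = 0.63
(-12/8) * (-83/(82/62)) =7719/82 = 94.13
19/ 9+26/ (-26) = 10/9 = 1.11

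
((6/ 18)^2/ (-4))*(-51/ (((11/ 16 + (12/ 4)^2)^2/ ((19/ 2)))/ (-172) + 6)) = 1777792/7457397 = 0.24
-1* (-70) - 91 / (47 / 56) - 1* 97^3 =-42897437/47 = -912711.43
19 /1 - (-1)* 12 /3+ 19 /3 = 88/3 = 29.33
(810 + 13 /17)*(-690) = -559427.65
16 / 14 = 8/7 = 1.14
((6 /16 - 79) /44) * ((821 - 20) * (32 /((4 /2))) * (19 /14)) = -9572751/308 = -31080.36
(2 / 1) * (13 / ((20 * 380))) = 13/3800 = 0.00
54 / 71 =0.76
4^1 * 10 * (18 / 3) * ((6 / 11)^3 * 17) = 881280/1331 = 662.12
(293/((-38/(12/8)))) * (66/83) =-29007/3154 = -9.20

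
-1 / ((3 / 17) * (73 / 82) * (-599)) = 1394/131181 = 0.01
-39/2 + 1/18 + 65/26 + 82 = 1171/18 = 65.06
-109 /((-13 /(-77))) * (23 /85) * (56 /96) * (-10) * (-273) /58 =-9458911/1972 = -4796.61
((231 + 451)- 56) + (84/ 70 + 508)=5676/5 = 1135.20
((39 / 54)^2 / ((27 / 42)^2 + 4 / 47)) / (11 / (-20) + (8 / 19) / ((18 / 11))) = -1625260/454509 = -3.58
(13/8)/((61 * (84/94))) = 611/20496 = 0.03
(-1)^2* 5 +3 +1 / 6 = 49/6 = 8.17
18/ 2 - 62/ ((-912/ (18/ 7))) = 4881/532 = 9.17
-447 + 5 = -442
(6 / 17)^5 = 7776/1419857 = 0.01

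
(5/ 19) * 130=650/19 = 34.21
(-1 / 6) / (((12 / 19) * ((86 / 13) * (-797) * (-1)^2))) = 247/4935024 = 0.00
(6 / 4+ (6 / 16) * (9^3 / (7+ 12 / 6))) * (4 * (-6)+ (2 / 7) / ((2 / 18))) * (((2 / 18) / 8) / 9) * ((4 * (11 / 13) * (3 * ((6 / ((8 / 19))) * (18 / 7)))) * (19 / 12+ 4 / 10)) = -4530075/5824 = -777.83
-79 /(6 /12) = -158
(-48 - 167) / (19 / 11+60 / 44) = -2365/34 = -69.56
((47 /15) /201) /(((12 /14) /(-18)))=-329/1005 = -0.33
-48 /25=-1.92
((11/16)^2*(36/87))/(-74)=-363/137344 = 0.00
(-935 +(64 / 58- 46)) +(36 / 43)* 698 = -493219/1247 = -395.52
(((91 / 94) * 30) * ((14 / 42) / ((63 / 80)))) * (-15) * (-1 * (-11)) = -286000/141 = -2028.37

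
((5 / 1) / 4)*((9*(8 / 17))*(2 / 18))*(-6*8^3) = -30720/17 = -1807.06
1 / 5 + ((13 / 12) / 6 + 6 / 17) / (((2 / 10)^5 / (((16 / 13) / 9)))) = 20424151/89505 = 228.19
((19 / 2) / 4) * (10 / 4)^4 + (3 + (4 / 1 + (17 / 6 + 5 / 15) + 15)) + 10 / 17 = 773753/6528 = 118.53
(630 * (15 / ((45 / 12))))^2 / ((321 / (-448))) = -8862863.55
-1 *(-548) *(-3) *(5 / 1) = -8220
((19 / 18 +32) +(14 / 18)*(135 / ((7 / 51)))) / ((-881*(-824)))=14365/13066992 = 0.00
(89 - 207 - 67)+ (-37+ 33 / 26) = -5739/26 = -220.73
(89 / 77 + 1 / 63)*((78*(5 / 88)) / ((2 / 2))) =1885/363 = 5.19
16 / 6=2.67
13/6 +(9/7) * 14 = 121/6 = 20.17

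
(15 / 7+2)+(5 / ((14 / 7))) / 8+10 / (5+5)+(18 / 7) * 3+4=1923/112 = 17.17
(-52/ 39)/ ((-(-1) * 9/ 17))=-2.52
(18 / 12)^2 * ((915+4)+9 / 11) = 45531/22 = 2069.59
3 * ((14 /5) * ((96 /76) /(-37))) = -1008/3515 = -0.29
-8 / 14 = -0.57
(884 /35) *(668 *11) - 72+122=6497382/35 = 185639.49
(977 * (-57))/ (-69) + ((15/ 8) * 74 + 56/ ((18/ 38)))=881041/828 = 1064.06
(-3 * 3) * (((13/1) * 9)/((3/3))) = -1053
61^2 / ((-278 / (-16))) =29768/139 = 214.16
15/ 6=5/2 = 2.50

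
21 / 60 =7/20 = 0.35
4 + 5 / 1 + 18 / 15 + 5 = 15.20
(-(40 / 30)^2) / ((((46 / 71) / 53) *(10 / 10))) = -30104/207 = -145.43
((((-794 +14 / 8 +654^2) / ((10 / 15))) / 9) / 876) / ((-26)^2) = 1707695/14212224 = 0.12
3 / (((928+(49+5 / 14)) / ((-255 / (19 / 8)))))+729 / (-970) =-90877611/84059230 = -1.08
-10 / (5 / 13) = -26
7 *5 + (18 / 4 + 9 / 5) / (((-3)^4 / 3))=1057/30 = 35.23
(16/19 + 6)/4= 65/38 = 1.71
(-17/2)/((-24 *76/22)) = 187/1824 = 0.10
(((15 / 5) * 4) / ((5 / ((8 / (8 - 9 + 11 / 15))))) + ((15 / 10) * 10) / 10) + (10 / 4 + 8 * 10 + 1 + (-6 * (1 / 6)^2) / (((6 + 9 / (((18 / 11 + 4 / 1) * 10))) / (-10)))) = 152041/11457 = 13.27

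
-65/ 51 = -1.27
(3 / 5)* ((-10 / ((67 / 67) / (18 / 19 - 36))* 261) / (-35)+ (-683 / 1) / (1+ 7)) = -1619.58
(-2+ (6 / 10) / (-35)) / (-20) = 353/3500 = 0.10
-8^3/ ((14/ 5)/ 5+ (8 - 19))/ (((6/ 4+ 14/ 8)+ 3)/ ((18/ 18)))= 2048/261 = 7.85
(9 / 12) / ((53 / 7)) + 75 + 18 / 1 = 19737/212 = 93.10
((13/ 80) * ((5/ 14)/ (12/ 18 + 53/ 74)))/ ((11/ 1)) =1443/378224 = 0.00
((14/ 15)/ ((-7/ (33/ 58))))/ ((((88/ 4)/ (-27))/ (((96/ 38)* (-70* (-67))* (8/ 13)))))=4862592/7163 = 678.85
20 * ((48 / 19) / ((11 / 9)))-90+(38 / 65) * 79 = -33632/13585 = -2.48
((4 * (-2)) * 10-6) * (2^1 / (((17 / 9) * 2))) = -774/17 = -45.53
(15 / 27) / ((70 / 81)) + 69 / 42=16/7 = 2.29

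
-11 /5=-2.20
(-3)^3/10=-27/10 = -2.70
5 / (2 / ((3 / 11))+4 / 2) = 15/28 = 0.54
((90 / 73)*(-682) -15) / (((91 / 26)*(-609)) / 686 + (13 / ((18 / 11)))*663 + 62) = -308700/1921141 = -0.16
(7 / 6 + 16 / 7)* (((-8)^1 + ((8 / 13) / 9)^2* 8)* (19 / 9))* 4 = -600590000/2587221 = -232.14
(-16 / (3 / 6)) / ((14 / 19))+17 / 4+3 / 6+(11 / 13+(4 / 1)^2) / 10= -67329/1820 = -36.99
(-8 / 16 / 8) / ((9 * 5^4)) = -1/90000 = 0.00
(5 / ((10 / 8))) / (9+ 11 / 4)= 16/47 = 0.34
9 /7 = 1.29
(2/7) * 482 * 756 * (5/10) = 52056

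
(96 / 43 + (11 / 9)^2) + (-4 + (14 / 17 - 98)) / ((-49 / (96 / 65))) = 255572183/37717407 = 6.78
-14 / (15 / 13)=-182/15 = -12.13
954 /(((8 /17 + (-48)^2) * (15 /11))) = 29733/97940 = 0.30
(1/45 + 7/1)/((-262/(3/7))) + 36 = 495022/13755 = 35.99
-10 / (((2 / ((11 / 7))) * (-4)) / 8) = 110/7 = 15.71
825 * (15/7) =12375/7 = 1767.86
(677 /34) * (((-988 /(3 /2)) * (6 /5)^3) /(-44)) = 12039768/23375 = 515.07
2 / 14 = 0.14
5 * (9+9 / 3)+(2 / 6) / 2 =361/6 = 60.17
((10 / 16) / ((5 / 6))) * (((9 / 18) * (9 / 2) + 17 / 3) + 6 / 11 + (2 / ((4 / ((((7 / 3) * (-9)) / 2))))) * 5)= -587/44 = -13.34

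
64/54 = 32/27 = 1.19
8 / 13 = 0.62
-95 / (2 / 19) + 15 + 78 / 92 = -20393/23 = -886.65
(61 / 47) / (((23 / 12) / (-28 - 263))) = -213012/1081 = -197.05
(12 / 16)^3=27/64 = 0.42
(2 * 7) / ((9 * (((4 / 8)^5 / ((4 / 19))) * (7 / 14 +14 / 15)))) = 17920/2451 = 7.31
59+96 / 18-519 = -1364/3 = -454.67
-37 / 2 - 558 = -1153/2 = -576.50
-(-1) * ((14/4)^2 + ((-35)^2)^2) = 6002549/4 = 1500637.25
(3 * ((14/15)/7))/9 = 2/45 = 0.04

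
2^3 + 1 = 9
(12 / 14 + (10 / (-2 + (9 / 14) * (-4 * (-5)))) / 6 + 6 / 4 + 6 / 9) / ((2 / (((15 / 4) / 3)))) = 25355/12768 = 1.99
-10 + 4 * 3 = 2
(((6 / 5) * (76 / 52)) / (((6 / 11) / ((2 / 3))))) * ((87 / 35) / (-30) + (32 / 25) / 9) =39083/307125 = 0.13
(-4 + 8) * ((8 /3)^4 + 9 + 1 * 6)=21244/81 = 262.27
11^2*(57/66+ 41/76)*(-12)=-38709/19 = -2037.32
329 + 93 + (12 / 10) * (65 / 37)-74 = 12954/37 = 350.11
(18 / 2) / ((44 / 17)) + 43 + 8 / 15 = 31027/660 = 47.01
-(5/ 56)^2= -25/3136 = -0.01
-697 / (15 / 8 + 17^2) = -5576/2327 = -2.40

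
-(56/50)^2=-784/625 = -1.25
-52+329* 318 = 104570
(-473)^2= 223729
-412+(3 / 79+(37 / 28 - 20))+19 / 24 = -5704955/13272 = -429.85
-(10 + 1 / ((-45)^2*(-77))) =-1559249/155925 = -10.00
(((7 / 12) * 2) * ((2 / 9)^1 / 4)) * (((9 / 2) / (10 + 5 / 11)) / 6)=77/16560 = 0.00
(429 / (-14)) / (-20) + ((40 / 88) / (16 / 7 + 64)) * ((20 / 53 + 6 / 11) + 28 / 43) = 431860718/279895385 = 1.54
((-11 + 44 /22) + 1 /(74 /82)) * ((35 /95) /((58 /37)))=-1022/551 = -1.85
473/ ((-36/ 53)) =-25069/36 = -696.36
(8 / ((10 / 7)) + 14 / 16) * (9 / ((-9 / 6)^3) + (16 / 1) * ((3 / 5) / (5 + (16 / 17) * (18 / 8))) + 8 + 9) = 7371917/72600 = 101.54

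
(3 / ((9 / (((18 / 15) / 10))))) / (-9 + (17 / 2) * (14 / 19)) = -19/1300 = -0.01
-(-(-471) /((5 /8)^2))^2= -908660736/625 = -1453857.18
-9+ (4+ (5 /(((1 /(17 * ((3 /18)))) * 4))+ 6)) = 4.54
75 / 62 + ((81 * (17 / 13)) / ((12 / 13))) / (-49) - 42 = -262071/6076 = -43.13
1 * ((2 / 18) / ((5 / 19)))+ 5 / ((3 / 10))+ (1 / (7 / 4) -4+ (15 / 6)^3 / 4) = 177071/10080 = 17.57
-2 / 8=-0.25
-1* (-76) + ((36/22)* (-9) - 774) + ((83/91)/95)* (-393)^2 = 770.13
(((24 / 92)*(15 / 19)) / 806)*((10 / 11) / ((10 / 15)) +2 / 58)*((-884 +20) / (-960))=18063/56179409 = 0.00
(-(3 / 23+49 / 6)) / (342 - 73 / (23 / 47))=-0.04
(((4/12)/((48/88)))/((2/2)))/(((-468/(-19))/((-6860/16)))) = -358435/33696 = -10.64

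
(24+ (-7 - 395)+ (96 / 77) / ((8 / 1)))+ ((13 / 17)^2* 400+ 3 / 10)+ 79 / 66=-47544809/333795 = -142.44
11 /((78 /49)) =539/78 = 6.91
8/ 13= 0.62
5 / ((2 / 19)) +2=99/2 = 49.50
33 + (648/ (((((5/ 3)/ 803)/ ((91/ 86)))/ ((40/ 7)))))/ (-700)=-20045091/7525 = -2663.80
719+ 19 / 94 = 719.20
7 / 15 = 0.47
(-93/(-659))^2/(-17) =-8649/7382777 = 0.00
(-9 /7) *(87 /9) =-87/7 = -12.43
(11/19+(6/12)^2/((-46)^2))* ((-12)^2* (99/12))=27657531/40204 = 687.93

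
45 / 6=15/2 = 7.50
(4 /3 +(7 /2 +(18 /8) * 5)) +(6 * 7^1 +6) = 769/12 = 64.08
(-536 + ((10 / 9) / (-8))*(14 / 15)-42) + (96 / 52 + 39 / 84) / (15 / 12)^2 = -70841569/122850 = -576.65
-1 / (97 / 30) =-30/97 = -0.31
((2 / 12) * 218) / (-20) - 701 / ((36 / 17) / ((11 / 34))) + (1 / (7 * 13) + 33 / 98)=-108.57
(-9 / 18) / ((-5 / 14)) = 7/5 = 1.40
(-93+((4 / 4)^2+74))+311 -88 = 205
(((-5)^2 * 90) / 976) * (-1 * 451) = -507375/488 = -1039.70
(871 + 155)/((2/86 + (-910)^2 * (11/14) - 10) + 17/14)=617652/391686025 = 0.00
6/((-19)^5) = -6/2476099 = 0.00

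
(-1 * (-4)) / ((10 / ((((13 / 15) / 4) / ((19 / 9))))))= 39/950 = 0.04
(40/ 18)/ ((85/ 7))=28/153 = 0.18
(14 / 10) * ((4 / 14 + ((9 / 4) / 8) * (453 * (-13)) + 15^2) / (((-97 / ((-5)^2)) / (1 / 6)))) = 1602715/18624 = 86.06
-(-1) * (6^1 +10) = 16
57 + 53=110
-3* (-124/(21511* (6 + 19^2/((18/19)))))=6696/149867137 = 0.00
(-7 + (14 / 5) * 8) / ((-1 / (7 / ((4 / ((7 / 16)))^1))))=-3773/320 = -11.79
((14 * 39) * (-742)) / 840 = -4823/10 = -482.30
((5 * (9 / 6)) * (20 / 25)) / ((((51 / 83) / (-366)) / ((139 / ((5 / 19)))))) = -160456596/85 = -1887724.66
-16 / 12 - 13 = -43/3 = -14.33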